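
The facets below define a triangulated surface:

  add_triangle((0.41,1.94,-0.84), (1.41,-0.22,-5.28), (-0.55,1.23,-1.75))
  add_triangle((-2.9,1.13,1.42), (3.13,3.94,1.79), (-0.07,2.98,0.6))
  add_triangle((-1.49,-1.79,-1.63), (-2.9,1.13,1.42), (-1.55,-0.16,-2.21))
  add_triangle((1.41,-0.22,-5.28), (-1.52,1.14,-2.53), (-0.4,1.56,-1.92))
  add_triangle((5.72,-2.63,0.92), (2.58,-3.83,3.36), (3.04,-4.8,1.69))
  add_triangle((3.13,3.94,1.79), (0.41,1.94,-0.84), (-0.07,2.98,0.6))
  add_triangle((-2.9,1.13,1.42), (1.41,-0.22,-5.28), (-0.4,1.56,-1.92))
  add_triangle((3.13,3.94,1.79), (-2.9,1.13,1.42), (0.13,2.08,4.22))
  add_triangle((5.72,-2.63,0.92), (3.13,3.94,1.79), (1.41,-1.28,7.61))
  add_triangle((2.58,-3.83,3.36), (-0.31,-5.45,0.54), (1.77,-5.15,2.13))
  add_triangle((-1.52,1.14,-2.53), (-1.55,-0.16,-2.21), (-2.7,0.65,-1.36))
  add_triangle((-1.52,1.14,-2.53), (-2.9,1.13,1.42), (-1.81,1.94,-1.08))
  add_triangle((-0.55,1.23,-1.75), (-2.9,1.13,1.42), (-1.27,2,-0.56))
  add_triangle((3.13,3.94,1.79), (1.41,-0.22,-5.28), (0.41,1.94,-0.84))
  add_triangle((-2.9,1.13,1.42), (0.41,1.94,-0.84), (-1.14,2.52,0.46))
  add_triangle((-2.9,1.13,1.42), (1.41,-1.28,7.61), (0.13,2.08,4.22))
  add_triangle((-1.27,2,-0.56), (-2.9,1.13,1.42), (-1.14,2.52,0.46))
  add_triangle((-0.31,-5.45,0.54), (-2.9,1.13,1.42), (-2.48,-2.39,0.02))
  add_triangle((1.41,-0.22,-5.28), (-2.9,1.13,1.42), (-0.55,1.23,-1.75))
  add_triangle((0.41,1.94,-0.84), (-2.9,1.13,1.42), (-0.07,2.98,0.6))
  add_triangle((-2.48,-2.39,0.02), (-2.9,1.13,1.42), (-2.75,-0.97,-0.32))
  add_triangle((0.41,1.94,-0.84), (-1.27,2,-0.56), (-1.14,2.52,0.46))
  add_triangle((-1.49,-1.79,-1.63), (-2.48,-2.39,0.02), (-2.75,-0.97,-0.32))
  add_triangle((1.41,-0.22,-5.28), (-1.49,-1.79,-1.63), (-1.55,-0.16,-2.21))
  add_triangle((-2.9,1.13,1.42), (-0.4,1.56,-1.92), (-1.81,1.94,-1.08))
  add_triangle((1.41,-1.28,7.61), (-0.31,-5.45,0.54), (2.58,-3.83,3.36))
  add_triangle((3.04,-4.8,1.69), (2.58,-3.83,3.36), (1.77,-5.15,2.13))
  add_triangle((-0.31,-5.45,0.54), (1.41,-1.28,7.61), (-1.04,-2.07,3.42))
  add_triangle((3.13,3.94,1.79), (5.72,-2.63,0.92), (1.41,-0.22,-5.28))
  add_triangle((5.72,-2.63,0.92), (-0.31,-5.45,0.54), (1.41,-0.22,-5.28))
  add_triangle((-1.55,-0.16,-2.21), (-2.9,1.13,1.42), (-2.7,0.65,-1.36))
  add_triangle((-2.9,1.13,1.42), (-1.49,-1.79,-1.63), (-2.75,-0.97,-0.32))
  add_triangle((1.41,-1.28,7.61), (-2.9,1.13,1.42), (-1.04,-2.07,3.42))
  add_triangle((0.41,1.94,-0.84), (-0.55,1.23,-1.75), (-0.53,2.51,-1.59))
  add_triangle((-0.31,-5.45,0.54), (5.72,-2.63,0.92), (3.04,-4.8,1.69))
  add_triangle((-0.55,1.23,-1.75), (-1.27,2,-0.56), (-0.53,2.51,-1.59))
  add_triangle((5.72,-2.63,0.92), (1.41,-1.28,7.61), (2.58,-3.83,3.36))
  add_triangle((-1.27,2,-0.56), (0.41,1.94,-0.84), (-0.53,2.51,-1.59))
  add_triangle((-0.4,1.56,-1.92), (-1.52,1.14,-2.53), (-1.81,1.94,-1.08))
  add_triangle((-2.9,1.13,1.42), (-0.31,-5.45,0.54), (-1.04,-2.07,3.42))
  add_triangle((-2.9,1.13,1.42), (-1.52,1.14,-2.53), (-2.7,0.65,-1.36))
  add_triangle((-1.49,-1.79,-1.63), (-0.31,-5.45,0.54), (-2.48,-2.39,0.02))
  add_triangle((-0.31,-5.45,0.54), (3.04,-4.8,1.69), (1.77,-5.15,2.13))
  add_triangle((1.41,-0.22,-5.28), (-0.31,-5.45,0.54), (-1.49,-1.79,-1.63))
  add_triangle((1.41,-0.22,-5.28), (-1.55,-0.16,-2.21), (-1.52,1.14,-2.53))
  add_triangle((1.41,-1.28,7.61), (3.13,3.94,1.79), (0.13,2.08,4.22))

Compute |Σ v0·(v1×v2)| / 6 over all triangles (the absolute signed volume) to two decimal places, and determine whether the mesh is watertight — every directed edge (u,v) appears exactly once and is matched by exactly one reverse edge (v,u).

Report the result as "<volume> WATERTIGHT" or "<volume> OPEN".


Per-triangle v0·(v1×v2)/6:
  t1: +1.9810
  t2: +3.3311
  t3: +2.5305
  t4: +2.1684
  t5: +6.5250
  t6: +2.1951
  t7: -2.7779
  t8: +7.2610
  t9: +38.6368
  t10: +1.4686
  t11: +0.9212
  t12: +1.4335
  t13: +0.8888
  t14: +5.6391
  t15: -0.5417
  t16: +10.0605
  t17: +1.1143
  t18: +3.8456
  t19: +1.9316
  t20: +1.4864
  t21: +1.5250
  t22: +0.6835
  t23: +1.1904
  t24: +3.1282
  t25: +0.0717
  t26: +15.0032
  t27: +2.4395
  t28: +10.5989
  t29: +28.7648
  t30: +29.1188
  t31: +0.4134
  t32: +0.4188
  t33: +8.9025
  t34: +0.2857
  t35: +4.4903
  t36: +0.4301
  t37: +16.8349
  t38: +0.3803
  t39: +0.8020
  t40: +7.3729
  t41: +1.3463
  t42: +3.5748
  t43: +2.5987
  t44: +9.0205
  t45: +2.4768
  t46: +13.4083
Σ = +255.3794 → |volume| = 255.38

Directed edges: 138 total, each appears once with its reverse present → watertight.

255.38 WATERTIGHT


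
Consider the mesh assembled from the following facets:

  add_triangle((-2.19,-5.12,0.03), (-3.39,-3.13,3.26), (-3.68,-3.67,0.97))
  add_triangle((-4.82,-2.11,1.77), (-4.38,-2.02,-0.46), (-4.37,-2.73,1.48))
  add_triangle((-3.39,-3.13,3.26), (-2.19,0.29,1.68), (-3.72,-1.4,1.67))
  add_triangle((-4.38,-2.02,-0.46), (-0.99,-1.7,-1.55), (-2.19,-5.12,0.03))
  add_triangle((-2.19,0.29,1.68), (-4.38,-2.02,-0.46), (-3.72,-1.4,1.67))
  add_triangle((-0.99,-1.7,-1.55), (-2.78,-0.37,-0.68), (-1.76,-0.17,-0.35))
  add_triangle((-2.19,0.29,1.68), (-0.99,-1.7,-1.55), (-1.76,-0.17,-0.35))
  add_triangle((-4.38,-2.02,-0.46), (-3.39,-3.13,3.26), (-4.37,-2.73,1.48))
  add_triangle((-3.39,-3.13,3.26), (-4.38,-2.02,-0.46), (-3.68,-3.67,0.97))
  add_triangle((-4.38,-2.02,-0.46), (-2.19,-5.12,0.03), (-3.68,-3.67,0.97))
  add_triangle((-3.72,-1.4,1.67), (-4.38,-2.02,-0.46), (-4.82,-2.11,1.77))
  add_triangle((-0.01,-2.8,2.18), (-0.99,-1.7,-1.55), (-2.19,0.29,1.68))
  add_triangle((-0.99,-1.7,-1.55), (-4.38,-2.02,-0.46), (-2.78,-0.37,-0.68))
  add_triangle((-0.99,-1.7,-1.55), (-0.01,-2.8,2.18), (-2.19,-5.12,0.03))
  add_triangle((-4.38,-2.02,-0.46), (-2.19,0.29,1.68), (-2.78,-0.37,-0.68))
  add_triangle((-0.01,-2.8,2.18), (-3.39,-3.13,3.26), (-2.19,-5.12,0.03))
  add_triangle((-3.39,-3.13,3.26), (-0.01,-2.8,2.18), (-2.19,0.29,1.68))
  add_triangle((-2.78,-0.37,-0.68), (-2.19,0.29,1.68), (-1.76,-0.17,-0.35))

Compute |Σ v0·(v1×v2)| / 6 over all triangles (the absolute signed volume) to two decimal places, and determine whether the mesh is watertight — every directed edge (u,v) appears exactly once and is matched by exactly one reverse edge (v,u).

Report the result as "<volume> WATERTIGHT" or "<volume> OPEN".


30.36 OPEN

Per-triangle v0·(v1×v2)/6:
  t1: +4.1771
  t2: +1.3473
  t3: +2.0018
  t4: +4.5745
  t5: +1.5155
  t6: -0.0196
  t7: -0.7965
  t8: +0.3310
  t9: +3.6564
  t10: +3.6954
  t11: +0.3546
  t12: -3.8133
  t13: +1.3150
  t14: +1.0957
  t15: +1.6400
  t16: +7.0724
  t17: +2.1634
  t18: +0.0443
Σ = +30.3551 → |volume| = 30.36

Directed edges: 54 total; 4 unmatched, e.g. (-4.37,-2.73,1.48)→(-4.82,-2.11,1.77) → open.


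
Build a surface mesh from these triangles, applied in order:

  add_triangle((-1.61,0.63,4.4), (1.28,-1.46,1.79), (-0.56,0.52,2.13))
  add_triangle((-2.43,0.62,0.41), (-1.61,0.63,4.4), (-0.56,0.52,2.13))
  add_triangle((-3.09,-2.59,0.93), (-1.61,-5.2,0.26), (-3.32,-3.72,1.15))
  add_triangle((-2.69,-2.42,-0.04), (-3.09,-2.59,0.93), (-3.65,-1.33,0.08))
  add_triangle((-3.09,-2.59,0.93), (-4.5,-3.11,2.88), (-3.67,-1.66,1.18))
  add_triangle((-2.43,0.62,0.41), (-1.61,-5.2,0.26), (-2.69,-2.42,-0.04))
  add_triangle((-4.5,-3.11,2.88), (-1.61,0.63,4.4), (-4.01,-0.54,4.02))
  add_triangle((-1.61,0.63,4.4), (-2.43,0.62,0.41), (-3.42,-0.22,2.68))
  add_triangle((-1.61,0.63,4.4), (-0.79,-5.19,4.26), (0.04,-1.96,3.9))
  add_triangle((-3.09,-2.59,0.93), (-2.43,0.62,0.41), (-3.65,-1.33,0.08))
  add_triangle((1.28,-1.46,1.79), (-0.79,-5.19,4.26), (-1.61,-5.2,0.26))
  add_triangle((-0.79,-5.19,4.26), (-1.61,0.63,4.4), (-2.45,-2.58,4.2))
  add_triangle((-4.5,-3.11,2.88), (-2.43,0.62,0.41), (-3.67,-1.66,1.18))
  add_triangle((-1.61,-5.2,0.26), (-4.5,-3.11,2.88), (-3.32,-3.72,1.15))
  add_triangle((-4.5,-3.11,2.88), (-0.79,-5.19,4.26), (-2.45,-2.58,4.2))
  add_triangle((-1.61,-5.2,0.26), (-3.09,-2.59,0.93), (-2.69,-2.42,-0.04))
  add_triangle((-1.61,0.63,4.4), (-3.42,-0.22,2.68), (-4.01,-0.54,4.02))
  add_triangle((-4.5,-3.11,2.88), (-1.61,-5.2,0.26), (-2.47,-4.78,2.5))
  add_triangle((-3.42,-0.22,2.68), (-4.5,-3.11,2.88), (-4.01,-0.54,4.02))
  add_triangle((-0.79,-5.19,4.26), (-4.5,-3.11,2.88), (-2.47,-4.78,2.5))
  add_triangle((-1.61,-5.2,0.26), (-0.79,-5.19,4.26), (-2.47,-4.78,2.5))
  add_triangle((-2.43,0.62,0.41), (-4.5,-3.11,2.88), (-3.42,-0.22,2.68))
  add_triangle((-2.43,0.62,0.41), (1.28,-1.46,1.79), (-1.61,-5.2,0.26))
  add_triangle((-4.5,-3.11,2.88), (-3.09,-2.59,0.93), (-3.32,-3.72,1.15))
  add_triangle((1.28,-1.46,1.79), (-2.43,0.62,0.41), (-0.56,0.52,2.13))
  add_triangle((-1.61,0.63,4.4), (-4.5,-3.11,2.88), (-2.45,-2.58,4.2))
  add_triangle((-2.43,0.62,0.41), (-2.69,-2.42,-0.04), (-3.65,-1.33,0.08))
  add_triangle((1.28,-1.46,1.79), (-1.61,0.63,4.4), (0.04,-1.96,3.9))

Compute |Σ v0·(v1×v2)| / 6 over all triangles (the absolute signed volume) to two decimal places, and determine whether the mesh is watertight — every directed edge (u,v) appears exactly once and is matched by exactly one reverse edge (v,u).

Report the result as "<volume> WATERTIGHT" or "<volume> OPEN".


58.49 OPEN

Per-triangle v0·(v1×v2)/6:
  t1: +0.5812
  t2: +0.4498
  t3: +0.4074
  t4: +0.8434
  t5: +1.0870
  t6: -1.1076
  t7: +3.7392
  t8: +2.0135
  t9: +4.8200
  t10: +1.1074
  t11: +4.7895
  t12: +5.6776
  t13: +1.2629
  t14: +2.1646
  t15: +6.6703
  t16: +1.6657
  t17: +0.8715
  t18: +4.5933
  t19: +1.5149
  t20: +5.4512
  t21: +5.0333
  t22: +2.6882
  t23: -4.5636
  t24: +0.7878
  t25: -1.2407
  t26: +5.6811
  t27: -0.2218
  t28: +1.7271
Σ = +58.4943 → |volume| = 58.49

Directed edges: 84 total; 6 unmatched, e.g. (-3.67,-1.66,1.18)→(-3.09,-2.59,0.93) → open.


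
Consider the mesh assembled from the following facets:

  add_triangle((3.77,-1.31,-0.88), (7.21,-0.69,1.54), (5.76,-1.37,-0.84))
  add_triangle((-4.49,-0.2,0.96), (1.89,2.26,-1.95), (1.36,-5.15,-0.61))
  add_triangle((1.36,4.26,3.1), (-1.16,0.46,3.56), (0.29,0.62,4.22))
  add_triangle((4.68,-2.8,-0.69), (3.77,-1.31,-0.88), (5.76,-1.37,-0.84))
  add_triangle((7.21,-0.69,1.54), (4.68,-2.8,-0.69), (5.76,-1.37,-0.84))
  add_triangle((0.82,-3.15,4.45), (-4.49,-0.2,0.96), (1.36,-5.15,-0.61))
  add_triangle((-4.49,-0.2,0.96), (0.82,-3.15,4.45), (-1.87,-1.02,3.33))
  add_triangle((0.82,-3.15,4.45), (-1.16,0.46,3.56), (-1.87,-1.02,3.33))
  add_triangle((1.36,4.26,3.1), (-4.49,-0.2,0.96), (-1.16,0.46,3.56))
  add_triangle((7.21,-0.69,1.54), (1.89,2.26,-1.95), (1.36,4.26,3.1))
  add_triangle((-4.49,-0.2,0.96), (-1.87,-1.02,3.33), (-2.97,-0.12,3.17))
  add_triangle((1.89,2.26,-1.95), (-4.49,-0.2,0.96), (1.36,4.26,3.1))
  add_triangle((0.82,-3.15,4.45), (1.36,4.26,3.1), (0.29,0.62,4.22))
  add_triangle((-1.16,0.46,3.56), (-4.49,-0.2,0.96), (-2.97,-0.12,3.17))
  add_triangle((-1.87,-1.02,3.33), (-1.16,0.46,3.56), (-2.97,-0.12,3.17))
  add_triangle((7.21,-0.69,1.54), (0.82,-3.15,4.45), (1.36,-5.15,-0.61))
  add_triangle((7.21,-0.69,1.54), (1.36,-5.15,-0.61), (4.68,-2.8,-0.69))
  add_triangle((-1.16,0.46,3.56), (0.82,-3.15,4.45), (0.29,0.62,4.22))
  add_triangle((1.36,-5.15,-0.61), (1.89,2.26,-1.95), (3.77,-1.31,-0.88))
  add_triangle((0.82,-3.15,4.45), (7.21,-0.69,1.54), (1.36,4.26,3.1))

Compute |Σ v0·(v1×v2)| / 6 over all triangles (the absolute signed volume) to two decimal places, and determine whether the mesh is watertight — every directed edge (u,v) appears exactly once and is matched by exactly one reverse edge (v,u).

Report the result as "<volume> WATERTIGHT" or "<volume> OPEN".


Per-triangle v0·(v1×v2)/6:
  t1: -0.7034
  t2: +6.5476
  t3: +3.7078
  t4: +0.5318
  t5: +4.1892
  t6: +18.7965
  t7: +3.7451
  t8: +3.6882
  t9: +9.1098
  t10: +20.6575
  t11: +1.8039
  t12: +10.3791
  t13: +4.4444
  t14: +0.9402
  t15: +1.4202
  t16: +29.1104
  t17: +7.6469
  t18: +3.7807
  t19: +4.9706
  t20: +32.9218
Σ = +167.6882 → |volume| = 167.69

Directed edges: 60 total; 6 unmatched, e.g. (3.77,-1.31,-0.88)→(7.21,-0.69,1.54) → open.

167.69 OPEN


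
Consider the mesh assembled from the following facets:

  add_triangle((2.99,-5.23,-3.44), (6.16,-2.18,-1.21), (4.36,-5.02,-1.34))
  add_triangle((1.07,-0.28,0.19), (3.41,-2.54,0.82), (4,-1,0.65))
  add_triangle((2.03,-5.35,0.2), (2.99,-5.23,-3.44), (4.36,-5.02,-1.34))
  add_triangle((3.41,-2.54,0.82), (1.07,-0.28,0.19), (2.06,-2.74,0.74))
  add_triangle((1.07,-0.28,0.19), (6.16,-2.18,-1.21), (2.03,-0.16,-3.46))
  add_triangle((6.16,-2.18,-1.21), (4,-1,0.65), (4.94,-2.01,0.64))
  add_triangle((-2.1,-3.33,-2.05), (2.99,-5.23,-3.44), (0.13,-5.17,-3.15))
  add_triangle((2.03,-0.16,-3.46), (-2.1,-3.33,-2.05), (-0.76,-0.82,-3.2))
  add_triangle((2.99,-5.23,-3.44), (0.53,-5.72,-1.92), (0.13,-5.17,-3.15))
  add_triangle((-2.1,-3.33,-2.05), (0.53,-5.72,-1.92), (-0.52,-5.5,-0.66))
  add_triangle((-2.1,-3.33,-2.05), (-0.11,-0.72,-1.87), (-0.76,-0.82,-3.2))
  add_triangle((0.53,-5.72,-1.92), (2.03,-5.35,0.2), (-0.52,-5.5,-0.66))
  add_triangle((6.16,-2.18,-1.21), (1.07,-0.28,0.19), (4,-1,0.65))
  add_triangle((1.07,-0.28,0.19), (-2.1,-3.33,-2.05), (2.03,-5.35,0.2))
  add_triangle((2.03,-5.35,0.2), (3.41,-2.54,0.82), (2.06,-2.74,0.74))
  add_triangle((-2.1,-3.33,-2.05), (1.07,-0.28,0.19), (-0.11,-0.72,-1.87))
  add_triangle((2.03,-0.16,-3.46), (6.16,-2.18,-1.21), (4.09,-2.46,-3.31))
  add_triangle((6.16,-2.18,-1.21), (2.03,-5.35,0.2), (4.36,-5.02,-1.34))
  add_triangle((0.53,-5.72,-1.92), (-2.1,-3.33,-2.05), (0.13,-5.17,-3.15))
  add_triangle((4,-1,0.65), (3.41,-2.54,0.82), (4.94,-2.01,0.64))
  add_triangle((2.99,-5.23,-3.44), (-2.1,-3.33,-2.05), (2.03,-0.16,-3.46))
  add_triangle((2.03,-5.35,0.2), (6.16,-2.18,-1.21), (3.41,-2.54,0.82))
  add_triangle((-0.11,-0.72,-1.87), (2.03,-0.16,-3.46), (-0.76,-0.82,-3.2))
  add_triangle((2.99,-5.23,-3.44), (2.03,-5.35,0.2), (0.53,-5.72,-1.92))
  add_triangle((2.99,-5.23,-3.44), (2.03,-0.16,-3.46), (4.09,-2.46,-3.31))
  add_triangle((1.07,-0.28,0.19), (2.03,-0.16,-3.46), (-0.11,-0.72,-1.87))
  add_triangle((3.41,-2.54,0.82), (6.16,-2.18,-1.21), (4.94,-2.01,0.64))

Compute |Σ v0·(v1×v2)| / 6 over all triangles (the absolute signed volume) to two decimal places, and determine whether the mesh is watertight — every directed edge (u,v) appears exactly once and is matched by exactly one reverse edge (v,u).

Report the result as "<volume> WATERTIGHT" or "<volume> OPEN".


Per-triangle v0·(v1×v2)/6:
  t1: +8.1121
  t2: +0.0159
  t3: +6.5893
  t4: +0.0258
  t5: +0.5395
  t6: +1.0729
  t7: +0.5288
  t8: +3.6406
  t9: +3.9393
  t10: +3.6386
  t11: -0.7070
  t12: +3.6940
  t13: -0.0253
  t14: -1.3302
  t15: +0.7310
  t16: -1.0563
  t17: +4.6194
  t18: +4.4368
  t19: +2.9380
  t20: +0.3205
  t21: +11.4709
  t22: +6.2647
  t23: -0.4957
  t24: +7.2308
  t25: +4.9885
  t26: -0.6327
  t27: +1.8038
Σ = +72.3542 → |volume| = 72.35

Directed edges: 81 total; 9 unmatched, e.g. (2.99,-5.23,-3.44)→(6.16,-2.18,-1.21) → open.

72.35 OPEN


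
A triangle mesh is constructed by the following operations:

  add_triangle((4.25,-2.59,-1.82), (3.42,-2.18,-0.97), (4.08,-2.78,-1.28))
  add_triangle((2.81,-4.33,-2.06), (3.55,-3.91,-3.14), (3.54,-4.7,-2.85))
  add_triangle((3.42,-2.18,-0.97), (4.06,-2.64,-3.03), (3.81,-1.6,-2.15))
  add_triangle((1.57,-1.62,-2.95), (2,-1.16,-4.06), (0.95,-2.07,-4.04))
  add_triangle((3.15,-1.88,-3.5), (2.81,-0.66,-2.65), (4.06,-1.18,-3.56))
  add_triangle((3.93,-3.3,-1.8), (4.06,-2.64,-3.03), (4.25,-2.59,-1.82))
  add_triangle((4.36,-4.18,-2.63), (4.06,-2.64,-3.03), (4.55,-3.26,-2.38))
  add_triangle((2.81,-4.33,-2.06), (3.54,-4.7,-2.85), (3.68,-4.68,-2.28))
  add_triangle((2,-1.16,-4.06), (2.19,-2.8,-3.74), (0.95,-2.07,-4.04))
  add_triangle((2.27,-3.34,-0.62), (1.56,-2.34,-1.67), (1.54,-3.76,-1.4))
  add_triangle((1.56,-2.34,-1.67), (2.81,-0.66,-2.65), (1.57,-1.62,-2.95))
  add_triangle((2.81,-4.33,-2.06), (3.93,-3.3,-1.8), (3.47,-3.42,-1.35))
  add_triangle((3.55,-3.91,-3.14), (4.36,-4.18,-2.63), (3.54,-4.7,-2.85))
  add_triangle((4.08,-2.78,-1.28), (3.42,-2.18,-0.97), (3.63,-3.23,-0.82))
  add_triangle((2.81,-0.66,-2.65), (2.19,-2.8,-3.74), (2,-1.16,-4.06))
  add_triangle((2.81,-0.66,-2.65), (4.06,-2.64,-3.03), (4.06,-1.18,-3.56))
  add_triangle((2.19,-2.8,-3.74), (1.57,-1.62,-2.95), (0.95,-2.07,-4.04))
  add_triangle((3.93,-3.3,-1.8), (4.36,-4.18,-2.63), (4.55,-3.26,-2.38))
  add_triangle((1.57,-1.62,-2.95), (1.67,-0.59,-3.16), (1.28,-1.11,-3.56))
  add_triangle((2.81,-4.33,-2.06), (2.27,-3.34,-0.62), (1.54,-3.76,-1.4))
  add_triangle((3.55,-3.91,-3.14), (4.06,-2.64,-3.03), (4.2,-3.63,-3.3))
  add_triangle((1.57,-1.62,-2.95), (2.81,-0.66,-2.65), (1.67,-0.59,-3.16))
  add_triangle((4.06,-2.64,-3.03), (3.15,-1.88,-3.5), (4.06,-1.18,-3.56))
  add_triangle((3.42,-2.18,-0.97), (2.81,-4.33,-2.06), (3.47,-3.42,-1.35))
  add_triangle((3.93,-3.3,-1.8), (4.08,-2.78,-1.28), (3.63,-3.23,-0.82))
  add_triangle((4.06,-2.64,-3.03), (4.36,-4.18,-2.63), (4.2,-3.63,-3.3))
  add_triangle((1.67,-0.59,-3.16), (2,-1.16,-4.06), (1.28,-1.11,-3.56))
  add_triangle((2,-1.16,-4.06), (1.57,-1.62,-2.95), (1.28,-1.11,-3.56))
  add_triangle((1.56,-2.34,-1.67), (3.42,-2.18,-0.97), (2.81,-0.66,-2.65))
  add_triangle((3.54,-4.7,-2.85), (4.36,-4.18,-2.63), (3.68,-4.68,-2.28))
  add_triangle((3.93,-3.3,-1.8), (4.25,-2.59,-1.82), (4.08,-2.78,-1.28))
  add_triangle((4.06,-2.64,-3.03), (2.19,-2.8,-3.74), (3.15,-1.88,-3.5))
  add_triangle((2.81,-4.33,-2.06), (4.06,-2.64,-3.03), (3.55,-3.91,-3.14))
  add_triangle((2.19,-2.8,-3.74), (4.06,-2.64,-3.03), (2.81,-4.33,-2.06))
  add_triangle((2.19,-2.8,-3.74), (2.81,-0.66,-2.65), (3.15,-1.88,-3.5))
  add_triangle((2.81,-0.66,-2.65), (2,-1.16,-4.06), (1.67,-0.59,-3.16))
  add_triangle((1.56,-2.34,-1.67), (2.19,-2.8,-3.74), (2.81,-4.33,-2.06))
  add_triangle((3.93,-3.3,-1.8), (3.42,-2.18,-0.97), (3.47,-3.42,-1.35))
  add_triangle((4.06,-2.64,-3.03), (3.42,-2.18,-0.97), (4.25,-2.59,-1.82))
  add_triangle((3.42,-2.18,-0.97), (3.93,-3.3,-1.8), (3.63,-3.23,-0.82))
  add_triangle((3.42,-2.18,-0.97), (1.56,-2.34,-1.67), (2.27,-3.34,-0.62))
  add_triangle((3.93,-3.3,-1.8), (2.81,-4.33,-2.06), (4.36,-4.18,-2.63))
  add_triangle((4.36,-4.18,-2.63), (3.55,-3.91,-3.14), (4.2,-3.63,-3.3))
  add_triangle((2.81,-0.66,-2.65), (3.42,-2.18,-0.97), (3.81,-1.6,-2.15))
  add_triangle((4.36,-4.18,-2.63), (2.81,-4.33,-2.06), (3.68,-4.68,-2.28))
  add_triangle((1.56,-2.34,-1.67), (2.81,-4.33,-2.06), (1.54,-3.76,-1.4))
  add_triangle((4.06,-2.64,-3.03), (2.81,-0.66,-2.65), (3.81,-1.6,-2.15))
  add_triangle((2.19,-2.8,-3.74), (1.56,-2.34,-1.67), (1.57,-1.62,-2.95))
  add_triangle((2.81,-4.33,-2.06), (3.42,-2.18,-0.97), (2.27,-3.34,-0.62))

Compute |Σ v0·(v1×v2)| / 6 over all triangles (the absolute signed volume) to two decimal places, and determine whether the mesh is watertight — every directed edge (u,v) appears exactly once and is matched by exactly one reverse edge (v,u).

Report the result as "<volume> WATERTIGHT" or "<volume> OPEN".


11.54 OPEN

Per-triangle v0·(v1×v2)/6:
  t1: +0.0711
  t2: +0.0038
  t3: +0.9189
  t4: -0.6194
  t5: +0.1997
  t6: +0.8141
  t7: +0.7971
  t8: +0.2659
  t9: +1.4340
  t10: -0.6866
  t11: -1.2417
  t12: +0.5652
  t13: +0.6847
  t14: +0.0855
  t15: +1.7856
  t16: -0.1276
  t17: -0.4257
  t18: +0.3331
  t19: -0.3412
  t20: +0.6582
  t21: +0.1191
  t22: -0.7928
  t23: +1.0749
  t24: -0.3404
  t25: +0.4266
  t26: +0.5301
  t27: +0.0932
  t28: +0.2564
  t29: -2.2127
  t30: +0.5411
  t31: +0.3238
  t32: +1.3097
  t33: -0.8711
  t34: +3.6005
  t35: +0.3276
  t36: +0.3111
  t37: +0.0778
  t38: +0.3062
  t39: -0.1457
  t40: -0.4528
  t41: -1.3428
  t42: +0.5543
  t43: +0.5700
  t44: -0.1857
  t45: -0.2340
  t46: +0.3500
  t47: +0.8759
  t48: -0.1066
  t49: +1.3973
Σ = +11.5360 → |volume| = 11.54

Directed edges: 147 total; 3 unmatched, e.g. (3.93,-3.3,-1.8)→(4.06,-2.64,-3.03) → open.


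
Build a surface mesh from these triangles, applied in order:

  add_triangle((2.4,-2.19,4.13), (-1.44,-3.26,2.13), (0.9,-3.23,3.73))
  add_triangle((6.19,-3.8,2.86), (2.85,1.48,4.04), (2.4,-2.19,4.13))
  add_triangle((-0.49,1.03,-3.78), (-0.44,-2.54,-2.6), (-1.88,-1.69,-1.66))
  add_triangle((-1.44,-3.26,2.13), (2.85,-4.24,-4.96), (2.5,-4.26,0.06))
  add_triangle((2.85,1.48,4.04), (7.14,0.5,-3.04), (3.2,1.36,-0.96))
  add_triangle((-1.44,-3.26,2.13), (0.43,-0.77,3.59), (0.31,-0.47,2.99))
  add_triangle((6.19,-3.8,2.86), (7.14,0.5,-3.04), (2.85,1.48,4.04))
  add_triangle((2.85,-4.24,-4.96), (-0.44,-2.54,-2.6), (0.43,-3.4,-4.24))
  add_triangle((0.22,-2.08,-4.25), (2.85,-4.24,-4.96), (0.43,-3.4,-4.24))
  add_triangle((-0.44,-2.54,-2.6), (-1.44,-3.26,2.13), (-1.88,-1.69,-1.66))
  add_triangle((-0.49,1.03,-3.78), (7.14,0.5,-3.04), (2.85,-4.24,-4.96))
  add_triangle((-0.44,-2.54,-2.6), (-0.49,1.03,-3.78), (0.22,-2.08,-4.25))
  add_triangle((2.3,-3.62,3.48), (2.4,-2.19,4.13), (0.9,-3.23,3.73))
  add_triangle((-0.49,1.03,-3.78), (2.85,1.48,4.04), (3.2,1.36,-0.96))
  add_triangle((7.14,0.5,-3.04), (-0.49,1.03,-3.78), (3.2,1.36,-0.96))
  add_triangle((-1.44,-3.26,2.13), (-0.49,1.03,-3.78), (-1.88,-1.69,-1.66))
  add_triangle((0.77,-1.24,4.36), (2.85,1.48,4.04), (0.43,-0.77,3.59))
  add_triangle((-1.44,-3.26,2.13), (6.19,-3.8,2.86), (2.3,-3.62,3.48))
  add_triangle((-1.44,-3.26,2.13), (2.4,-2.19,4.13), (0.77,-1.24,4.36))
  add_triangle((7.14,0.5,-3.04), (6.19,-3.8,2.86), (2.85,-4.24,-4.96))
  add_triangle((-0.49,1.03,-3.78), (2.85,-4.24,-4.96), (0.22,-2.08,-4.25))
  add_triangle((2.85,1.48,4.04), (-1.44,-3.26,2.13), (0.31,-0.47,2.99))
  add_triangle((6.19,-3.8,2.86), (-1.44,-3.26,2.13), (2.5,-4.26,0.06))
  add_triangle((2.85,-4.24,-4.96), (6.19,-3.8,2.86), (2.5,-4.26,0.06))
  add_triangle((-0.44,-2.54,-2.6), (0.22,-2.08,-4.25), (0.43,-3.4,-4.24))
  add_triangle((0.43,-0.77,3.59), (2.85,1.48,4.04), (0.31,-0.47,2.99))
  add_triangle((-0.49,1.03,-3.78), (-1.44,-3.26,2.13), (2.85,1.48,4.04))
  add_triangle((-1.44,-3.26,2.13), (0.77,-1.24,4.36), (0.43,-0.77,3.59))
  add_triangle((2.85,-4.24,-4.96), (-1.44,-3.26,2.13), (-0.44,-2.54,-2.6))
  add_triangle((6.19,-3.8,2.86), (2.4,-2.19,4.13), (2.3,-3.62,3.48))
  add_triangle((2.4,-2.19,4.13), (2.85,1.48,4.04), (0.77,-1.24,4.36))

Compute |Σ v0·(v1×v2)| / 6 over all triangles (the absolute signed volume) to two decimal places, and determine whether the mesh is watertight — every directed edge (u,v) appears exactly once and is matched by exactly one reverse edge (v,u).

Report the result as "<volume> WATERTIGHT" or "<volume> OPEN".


219.85 OPEN

Per-triangle v0·(v1×v2)/6:
  t1: +0.4490
  t2: +12.0793
  t3: +3.2681
  t4: +11.4153
  t5: +6.4880
  t6: +0.2545
  t7: +34.8395
  t8: +0.8854
  t9: +2.1634
  t10: +3.6476
  t11: +25.8175
  t12: +1.7878
  t13: +1.7878
  t14: +3.7955
  t15: +5.9013
  t16: -0.4943
  t17: +0.7794
  t18: +3.9669
  t19: +4.5623
  t20: +47.9079
  t21: +4.4099
  t22: -1.7934
  t23: +12.5410
  t24: +14.8341
  t25: +0.7282
  t26: +0.3101
  t27: -1.1369
  t28: +0.7248
  t29: +8.0661
  t30: +5.0948
  t31: +4.7680
Σ = +219.8490 → |volume| = 219.85

Directed edges: 93 total; 3 unmatched, e.g. (-1.44,-3.26,2.13)→(0.9,-3.23,3.73) → open.


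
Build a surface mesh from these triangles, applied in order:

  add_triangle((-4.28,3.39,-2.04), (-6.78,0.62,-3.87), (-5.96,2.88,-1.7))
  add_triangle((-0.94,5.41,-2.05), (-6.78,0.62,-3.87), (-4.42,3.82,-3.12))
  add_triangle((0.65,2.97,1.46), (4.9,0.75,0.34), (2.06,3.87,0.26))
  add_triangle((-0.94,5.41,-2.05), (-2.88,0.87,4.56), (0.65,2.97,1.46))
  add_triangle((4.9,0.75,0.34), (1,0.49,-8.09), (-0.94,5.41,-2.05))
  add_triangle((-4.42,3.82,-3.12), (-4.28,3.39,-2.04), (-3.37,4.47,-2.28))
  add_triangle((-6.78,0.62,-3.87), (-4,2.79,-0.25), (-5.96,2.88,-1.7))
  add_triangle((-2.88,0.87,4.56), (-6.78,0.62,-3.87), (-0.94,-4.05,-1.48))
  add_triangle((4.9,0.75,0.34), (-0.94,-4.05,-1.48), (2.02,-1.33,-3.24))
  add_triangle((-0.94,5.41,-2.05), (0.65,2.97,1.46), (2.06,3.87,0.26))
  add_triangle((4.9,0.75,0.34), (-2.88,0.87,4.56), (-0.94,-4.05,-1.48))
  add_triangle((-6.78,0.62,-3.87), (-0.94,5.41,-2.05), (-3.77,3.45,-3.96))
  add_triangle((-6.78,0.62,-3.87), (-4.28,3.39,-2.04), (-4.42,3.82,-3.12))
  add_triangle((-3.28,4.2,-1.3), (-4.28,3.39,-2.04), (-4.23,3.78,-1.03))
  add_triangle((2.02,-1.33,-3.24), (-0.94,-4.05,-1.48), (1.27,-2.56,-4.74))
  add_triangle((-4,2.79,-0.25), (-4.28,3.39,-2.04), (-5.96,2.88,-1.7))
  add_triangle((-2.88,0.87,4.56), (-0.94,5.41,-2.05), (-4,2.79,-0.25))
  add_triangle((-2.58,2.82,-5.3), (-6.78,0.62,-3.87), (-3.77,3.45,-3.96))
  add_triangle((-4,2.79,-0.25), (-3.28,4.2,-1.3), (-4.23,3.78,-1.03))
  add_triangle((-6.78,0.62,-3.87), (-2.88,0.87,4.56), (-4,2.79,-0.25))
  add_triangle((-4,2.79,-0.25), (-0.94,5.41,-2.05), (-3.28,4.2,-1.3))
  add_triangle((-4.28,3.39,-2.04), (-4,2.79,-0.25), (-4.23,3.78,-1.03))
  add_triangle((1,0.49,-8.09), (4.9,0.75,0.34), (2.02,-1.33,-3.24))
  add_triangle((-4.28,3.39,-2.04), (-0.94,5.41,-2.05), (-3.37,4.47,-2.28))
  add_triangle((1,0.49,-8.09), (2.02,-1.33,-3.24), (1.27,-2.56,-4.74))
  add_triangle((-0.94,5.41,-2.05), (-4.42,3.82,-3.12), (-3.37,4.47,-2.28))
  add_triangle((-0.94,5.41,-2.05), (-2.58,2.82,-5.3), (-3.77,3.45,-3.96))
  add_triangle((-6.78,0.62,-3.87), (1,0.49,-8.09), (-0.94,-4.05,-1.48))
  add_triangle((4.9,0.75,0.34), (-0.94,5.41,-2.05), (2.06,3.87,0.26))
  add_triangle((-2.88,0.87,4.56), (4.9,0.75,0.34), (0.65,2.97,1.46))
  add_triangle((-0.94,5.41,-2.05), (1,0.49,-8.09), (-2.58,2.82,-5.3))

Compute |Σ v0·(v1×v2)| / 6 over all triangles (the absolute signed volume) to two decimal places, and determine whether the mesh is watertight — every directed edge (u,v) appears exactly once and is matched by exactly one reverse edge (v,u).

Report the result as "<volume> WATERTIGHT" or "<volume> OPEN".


Per-triangle v0·(v1×v2)/6:
  t1: +4.7036
  t2: +2.2496
  t3: +3.8330
  t4: +11.5023
  t5: +36.4621
  t6: +1.1482
  t7: +0.7024
  t8: +28.3480
  t9: +8.8888
  t10: +4.5546
  t11: +13.6694
  t12: +5.5672
  t13: +3.5787
  t14: +1.0463
  t15: +2.5148
  t16: +1.8673
  t17: +13.5120
  t18: +8.1503
  t19: +0.3704
  t20: +15.6010
  t21: +0.9322
  t22: +0.7737
  t23: +11.8528
  t24: +0.1844
  t25: +4.8092
  t26: +1.9254
  t27: +7.0977
  t28: +41.0973
  t29: +6.2928
  t30: +9.6436
  t31: +19.0359
Σ = +271.9150 → |volume| = 271.92

Directed edges: 93 total; 9 unmatched, e.g. (-3.28,4.2,-1.3)→(-4.28,3.39,-2.04) → open.

271.92 OPEN


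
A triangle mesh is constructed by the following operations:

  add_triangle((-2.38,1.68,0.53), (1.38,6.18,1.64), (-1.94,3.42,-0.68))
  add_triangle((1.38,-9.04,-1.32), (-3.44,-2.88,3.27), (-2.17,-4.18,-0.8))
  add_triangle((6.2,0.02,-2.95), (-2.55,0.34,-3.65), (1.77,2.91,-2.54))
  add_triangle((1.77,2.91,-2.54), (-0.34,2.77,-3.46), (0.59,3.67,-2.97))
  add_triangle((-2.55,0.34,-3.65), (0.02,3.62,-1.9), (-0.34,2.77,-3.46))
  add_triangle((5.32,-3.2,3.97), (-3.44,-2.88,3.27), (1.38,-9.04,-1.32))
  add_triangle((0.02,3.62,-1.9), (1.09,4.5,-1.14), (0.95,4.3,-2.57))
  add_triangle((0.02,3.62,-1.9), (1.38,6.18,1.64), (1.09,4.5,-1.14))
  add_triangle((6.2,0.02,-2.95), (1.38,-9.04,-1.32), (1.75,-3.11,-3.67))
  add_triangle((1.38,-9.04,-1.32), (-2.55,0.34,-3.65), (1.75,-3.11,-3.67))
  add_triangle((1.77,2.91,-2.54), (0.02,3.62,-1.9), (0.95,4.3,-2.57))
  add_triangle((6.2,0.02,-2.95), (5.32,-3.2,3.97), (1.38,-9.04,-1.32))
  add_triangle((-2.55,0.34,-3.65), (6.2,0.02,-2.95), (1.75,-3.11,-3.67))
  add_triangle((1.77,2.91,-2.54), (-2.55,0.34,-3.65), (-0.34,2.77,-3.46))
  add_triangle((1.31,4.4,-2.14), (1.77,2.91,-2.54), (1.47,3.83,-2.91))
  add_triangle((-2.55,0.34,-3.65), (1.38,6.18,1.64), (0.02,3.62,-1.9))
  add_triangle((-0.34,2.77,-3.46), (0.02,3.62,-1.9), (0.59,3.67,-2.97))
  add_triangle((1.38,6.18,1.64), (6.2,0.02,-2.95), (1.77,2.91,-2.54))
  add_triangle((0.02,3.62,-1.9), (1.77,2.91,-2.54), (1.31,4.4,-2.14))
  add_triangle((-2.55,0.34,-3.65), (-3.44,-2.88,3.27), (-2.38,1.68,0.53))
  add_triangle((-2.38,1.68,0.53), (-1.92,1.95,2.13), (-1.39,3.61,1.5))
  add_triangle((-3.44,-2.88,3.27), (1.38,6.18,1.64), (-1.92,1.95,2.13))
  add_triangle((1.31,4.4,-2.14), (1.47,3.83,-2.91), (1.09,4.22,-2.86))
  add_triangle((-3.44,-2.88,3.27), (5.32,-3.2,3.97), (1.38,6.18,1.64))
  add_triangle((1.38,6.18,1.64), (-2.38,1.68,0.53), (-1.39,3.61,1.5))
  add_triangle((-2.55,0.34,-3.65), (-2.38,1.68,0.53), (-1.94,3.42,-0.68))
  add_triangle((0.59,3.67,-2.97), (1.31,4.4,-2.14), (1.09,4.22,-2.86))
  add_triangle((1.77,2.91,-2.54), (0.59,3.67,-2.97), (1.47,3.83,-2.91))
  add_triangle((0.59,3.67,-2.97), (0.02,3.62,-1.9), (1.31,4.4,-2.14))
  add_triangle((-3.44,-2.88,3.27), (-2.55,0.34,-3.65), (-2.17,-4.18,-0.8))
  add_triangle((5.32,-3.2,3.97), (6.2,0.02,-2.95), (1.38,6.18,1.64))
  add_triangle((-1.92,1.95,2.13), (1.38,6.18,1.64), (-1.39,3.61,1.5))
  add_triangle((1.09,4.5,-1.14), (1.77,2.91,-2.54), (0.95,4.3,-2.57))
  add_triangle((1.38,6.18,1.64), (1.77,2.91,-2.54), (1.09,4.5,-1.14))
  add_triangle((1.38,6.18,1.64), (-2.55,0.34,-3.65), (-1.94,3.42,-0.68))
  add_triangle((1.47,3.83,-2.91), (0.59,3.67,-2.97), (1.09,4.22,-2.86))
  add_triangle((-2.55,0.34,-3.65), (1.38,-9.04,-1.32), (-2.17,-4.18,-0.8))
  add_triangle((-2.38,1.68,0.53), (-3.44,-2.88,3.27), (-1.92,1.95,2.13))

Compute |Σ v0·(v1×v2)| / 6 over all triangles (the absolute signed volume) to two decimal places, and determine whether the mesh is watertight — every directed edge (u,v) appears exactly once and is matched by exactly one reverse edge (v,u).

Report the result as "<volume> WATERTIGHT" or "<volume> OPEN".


398.73 WATERTIGHT

Per-triangle v0·(v1×v2)/6:
  t1: +4.7396
  t2: +16.7227
  t3: +13.9843
  t4: +1.0593
  t5: +2.3445
  t6: +52.8023
  t7: +0.8840
  t8: +2.1462
  t9: +24.3818
  t10: +19.2123
  t11: +0.2346
  t12: +62.9660
  t13: +16.6784
  t14: +1.8996
  t15: +0.4220
  t16: +4.7001
  t17: +0.9133
  t18: +17.7268
  t19: -0.9648
  t20: +10.3312
  t21: +1.4944
  t22: +5.1422
  t23: +0.3230
  t24: +38.9585
  t25: +1.3477
  t26: +4.0748
  t27: +0.1531
  t28: +0.2476
  t29: +0.8679
  t30: +12.2919
  t31: +49.1222
  t32: +2.3326
  t33: +1.3066
  t34: +2.4027
  t35: +6.1219
  t36: +0.2424
  t37: +14.9389
  t38: +4.1753
Σ = +398.7282 → |volume| = 398.73

Directed edges: 114 total, each appears once with its reverse present → watertight.


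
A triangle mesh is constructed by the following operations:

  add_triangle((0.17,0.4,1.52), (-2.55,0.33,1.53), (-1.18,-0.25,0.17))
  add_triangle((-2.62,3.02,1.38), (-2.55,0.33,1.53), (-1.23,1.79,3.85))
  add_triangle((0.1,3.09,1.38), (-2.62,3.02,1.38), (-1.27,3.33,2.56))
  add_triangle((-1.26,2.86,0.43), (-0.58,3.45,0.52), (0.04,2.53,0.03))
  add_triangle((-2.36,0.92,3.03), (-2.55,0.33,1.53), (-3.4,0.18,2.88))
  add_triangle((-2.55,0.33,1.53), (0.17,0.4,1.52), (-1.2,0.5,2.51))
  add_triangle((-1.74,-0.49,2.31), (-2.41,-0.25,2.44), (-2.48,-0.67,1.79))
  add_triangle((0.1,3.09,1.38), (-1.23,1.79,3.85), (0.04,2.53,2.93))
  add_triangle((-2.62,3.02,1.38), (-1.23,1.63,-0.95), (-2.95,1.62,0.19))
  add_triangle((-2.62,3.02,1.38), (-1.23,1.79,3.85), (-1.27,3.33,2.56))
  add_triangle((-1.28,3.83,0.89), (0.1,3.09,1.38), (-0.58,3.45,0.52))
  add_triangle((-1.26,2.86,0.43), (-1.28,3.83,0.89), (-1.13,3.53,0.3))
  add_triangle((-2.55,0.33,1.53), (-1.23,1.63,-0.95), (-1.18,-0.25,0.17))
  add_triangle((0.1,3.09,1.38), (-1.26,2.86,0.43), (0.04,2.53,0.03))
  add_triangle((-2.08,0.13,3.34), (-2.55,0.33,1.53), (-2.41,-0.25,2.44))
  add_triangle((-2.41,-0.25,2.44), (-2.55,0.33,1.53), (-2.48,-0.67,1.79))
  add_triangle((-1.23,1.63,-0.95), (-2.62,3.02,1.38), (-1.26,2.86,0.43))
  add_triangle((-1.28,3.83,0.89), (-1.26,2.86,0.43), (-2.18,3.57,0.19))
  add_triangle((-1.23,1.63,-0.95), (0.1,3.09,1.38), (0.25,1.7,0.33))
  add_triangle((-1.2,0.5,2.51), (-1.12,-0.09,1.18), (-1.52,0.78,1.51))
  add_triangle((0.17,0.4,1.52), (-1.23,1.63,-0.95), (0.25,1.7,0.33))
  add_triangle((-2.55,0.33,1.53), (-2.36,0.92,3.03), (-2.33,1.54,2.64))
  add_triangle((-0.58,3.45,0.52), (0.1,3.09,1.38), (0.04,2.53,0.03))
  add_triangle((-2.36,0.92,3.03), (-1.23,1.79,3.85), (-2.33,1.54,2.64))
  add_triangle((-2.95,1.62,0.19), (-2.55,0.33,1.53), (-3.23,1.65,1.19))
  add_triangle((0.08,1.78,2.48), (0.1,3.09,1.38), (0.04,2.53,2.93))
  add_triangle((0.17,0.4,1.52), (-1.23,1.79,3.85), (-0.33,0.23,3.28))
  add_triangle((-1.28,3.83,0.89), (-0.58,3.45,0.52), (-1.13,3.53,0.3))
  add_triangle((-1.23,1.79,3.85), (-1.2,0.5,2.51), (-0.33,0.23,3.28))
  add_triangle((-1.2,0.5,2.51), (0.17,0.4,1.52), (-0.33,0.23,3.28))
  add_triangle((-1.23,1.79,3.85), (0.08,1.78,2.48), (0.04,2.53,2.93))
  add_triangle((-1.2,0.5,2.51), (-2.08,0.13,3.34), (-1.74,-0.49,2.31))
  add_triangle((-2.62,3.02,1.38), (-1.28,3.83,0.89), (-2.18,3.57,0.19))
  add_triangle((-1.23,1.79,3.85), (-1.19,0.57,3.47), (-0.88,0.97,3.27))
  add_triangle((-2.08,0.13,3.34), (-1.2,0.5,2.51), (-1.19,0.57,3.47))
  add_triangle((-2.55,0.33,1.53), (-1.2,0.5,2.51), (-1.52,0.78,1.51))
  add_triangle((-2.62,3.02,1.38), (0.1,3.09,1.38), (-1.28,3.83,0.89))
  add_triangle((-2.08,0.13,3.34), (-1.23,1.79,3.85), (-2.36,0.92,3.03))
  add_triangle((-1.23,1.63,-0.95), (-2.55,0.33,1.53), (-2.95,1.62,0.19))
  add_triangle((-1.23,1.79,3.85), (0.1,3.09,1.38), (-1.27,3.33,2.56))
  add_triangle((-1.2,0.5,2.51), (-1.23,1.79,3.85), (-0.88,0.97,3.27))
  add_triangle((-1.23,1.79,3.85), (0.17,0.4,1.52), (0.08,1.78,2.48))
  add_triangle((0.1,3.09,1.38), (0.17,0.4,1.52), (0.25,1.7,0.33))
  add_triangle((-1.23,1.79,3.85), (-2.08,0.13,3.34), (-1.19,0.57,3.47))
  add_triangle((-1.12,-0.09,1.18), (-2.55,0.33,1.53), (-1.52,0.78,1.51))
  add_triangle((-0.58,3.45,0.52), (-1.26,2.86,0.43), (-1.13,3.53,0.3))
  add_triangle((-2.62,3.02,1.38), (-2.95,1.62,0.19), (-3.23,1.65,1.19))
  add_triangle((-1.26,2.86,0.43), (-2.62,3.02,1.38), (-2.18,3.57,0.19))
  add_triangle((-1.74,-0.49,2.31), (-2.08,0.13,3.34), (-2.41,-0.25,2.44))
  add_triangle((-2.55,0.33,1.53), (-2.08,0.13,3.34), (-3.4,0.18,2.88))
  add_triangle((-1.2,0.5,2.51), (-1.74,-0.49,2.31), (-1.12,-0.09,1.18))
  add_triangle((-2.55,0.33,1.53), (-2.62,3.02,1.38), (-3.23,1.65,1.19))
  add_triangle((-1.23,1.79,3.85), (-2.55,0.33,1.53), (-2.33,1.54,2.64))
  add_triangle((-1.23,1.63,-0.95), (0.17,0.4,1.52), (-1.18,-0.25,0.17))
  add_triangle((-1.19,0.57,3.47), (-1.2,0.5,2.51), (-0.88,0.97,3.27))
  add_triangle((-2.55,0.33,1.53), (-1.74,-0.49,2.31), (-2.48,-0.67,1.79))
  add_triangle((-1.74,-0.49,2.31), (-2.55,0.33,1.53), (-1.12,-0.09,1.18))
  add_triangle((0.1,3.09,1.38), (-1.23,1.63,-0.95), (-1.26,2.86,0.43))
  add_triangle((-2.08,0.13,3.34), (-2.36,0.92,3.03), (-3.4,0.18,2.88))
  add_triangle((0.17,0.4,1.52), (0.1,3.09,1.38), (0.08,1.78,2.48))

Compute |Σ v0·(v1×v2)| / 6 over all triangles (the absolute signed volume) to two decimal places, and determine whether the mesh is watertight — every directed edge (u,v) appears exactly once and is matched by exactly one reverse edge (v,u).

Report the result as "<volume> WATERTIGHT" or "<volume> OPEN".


22.21 WATERTIGHT

Per-triangle v0·(v1×v2)/6:
  t1: +0.1811
  t2: +3.6789
  t3: +1.4794
  t4: +0.1577
  t5: +0.3978
  t6: -0.0834
  t7: +0.1805
  t8: +1.1282
  t9: +1.3686
  t10: +2.3020
  t11: +0.4458
  t12: +0.1085
  t13: +0.6252
  t14: -0.7479
  t15: +0.4408
  t16: +0.3465
  t17: +0.9605
  t18: +0.0236
  t19: +0.4520
  t20: -0.2200
  t21: -0.5607
  t22: +0.5251
  t23: +0.3698
  t24: +0.7454
  t25: +0.4337
  t26: +0.0571
  t27: +0.4035
  t28: +0.1814
  t29: +0.6381
  t30: -0.2092
  t31: +0.2609
  t32: +0.0497
  t33: +1.0849
  t34: +0.1390
  t35: -0.1295
  t36: +0.3561
  t37: +1.1710
  t38: +0.9532
  t39: -0.0993
  t40: +1.4530
  t41: -0.2111
  t42: +0.4354
  t43: +0.1694
  t44: +0.6038
  t45: -0.1856
  t46: -0.1036
  t47: +0.8371
  t48: -0.4811
  t49: +0.2296
  t50: -0.1815
  t51: -0.1345
  t52: +0.7517
  t53: -0.7772
  t54: -0.6550
  t55: -0.0972
  t56: -0.4414
  t57: -0.0280
  t58: +0.6091
  t59: +0.6994
  t60: +0.1208
Σ = +22.2089 → |volume| = 22.21

Directed edges: 180 total, each appears once with its reverse present → watertight.


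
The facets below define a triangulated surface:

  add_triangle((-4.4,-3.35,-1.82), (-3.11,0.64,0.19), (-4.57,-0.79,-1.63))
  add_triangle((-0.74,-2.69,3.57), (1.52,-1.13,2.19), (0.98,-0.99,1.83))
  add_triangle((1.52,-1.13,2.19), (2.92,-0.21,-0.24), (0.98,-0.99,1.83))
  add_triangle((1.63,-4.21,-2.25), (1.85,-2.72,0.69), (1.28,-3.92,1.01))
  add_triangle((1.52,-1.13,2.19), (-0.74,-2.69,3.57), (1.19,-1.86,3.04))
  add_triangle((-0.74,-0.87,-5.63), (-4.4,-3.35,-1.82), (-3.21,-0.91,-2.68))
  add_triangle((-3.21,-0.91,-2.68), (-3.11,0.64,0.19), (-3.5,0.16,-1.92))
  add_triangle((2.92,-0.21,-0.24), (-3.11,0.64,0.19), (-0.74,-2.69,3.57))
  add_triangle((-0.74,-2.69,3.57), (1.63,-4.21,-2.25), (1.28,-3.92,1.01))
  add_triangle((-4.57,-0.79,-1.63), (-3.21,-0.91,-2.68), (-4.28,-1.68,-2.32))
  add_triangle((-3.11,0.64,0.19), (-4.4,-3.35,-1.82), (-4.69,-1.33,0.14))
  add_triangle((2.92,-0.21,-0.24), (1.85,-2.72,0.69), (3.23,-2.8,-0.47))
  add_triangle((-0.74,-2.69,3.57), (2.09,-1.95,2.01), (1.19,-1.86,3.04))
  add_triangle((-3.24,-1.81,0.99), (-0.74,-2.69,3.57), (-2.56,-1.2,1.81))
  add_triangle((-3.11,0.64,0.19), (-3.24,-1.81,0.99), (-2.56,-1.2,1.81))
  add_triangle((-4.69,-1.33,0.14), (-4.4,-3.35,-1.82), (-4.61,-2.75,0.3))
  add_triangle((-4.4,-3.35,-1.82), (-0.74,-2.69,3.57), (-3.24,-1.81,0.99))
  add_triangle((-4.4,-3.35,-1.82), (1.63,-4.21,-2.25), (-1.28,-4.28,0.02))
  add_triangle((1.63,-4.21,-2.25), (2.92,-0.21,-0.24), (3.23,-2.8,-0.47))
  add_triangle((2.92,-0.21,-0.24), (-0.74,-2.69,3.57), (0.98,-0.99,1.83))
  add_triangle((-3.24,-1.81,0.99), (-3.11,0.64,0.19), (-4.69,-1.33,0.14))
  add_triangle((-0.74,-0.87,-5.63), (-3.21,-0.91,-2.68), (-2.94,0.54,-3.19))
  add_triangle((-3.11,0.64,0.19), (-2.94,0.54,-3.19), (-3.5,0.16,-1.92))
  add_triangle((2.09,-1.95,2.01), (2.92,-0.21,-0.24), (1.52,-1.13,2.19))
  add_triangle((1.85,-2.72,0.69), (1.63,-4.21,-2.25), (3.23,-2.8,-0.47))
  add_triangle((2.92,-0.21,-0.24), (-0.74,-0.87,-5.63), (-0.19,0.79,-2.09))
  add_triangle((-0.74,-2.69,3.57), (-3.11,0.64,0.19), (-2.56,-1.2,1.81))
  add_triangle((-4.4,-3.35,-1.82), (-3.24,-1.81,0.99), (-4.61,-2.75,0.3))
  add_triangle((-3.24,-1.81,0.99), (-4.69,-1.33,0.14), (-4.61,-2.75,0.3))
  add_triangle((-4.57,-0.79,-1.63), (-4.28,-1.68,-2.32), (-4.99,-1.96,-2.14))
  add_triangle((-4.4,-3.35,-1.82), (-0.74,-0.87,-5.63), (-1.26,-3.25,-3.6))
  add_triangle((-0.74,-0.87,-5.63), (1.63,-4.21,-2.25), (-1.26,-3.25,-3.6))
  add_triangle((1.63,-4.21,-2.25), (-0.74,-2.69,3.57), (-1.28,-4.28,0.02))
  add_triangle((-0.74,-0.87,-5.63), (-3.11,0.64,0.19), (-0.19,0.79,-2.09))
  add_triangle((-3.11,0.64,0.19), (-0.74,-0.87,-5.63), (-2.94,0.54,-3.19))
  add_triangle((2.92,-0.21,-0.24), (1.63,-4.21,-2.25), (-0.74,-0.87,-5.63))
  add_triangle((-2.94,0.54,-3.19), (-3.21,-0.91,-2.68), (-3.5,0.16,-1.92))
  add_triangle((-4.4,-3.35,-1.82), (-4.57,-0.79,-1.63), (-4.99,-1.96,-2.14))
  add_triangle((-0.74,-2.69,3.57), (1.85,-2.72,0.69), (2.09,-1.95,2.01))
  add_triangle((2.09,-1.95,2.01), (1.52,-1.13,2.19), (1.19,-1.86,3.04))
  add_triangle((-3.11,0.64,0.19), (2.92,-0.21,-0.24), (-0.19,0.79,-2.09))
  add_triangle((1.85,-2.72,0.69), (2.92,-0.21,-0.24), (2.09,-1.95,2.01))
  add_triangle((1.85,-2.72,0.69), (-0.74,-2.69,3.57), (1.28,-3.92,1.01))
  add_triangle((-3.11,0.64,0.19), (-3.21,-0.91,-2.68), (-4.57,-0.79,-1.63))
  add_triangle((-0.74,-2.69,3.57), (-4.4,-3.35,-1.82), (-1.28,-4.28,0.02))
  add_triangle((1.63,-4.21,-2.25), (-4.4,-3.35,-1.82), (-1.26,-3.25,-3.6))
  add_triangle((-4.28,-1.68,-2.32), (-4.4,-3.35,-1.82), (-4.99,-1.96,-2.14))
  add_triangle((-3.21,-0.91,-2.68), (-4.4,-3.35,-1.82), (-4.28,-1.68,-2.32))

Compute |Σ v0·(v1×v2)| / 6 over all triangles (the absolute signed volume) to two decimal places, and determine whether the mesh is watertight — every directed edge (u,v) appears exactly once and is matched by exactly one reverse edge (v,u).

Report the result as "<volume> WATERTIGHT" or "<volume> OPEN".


Per-triangle v0·(v1×v2)/6:
  t1: +2.3377
  t2: +0.0361
  t3: -0.0869
  t4: +2.0937
  t5: +0.0575
  t6: +6.2930
  t7: +0.9019
  t8: +0.6234
  t9: +3.0460
  t10: +0.8846
  t11: +2.1618
  t12: +1.3097
  t13: +1.1139
  t14: +1.6790
  t15: +1.4139
  t16: +2.4674
  t17: +5.5009
  t18: +9.2847
  t19: +2.2369
  t20: -0.9803
  t21: +1.1304
  t22: +3.9427
  t23: +0.9066
  t24: +0.9438
  t25: +2.6538
  t26: +3.0961
  t27: +0.7188
  t28: +0.2355
  t29: +0.8942
  t30: +0.4053
  t31: +8.2511
  t32: +7.7190
  t33: +7.4358
  t34: +3.3225
  t35: -1.5942
  t36: +10.3843
  t37: +1.1897
  t38: +0.5009
  t39: +2.7649
  t40: +0.3804
  t41: +0.4018
  t42: +2.0093
  t43: +1.7964
  t44: +1.0255
  t45: +8.5388
  t46: +7.3951
  t47: +0.6534
  t48: +0.9471
Σ = +120.4241 → |volume| = 120.42

Directed edges: 144 total, each appears once with its reverse present → watertight.

120.42 WATERTIGHT


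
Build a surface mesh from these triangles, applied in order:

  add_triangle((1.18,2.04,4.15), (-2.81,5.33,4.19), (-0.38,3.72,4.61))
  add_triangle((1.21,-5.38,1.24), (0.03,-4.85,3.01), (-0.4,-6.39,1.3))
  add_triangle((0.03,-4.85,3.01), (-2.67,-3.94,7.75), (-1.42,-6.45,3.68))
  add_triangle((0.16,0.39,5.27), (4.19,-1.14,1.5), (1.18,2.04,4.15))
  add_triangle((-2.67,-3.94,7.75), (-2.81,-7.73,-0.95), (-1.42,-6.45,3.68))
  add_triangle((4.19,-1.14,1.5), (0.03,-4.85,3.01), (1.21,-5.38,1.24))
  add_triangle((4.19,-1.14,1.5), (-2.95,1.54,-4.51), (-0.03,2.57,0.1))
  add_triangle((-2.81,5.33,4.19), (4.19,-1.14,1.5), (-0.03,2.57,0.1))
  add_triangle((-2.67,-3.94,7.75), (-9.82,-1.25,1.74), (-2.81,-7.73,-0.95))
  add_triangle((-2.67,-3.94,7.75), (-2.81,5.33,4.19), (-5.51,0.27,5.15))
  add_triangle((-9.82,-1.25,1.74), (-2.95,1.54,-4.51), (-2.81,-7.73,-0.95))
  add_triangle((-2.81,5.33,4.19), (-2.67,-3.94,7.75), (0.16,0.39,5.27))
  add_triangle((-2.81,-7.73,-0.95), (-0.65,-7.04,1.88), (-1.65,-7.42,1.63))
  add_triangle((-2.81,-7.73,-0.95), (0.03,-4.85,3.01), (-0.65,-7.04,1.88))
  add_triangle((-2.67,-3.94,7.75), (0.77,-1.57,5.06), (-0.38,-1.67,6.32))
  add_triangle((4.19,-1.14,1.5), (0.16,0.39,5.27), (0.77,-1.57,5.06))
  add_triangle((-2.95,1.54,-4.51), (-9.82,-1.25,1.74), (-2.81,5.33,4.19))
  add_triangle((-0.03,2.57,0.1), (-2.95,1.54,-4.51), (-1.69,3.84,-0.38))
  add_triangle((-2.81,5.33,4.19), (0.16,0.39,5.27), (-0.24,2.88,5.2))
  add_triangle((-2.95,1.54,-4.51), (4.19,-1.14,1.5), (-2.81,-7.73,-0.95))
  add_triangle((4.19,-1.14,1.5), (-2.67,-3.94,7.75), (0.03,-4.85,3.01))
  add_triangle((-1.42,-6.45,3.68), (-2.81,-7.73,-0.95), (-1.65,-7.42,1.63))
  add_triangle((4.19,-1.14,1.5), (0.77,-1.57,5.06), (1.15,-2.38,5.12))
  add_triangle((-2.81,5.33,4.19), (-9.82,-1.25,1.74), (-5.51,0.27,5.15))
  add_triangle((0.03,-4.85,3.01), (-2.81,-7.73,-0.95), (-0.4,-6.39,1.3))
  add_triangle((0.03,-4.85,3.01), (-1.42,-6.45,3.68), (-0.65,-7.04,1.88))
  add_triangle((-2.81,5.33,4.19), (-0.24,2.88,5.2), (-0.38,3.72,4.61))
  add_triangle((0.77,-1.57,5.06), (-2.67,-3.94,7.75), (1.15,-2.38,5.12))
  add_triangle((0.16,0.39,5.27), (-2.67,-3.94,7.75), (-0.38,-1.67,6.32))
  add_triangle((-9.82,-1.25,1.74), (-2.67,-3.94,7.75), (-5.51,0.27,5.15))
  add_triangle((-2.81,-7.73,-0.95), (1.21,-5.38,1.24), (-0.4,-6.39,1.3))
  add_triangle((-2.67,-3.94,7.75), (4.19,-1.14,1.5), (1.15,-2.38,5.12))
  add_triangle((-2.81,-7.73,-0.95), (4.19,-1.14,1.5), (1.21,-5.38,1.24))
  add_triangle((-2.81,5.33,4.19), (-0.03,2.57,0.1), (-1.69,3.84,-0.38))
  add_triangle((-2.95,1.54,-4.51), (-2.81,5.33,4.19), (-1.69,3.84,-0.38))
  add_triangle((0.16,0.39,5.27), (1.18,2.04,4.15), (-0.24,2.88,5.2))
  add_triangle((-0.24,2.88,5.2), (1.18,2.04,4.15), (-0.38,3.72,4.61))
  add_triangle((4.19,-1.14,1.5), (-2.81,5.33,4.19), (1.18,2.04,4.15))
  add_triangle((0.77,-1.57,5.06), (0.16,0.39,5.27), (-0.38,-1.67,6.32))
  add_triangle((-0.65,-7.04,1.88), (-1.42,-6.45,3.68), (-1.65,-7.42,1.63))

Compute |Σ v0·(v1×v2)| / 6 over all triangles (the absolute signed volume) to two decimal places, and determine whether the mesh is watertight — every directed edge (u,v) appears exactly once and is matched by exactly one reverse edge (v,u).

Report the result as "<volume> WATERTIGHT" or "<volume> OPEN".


Per-triangle v0·(v1×v2)/6:
  t1: -0.1992
  t2: +3.2813
  t3: +6.9635
  t4: +7.4662
  t5: +16.9418
  t6: +7.8507
  t7: +6.2361
  t8: +8.9426
  t9: +96.3346
  t10: +30.8999
  t11: +65.2640
  t12: +24.4542
  t13: +2.5481
  t14: -2.5280
  t15: +2.6818
  t16: +6.4010
  t17: +58.4236
  t18: +2.5555
  t19: +4.6829
  t20: +20.4599
  t21: +19.6626
  t22: +3.0067
  t23: +2.4331
  t24: +32.9825
  t25: +4.1161
  t26: +2.7563
  t27: +2.2098
  t28: +3.0493
  t29: +3.1879
  t30: +36.1612
  t31: +3.7951
  t32: +2.7759
  t33: +4.5887
  t34: +3.4296
  t35: +8.1550
  t36: +2.9155
  t37: +1.3494
  t38: +3.3172
  t39: +2.1340
  t40: +2.5563
Σ = +514.2427 → |volume| = 514.24

Directed edges: 120 total, each appears once with its reverse present → watertight.

514.24 WATERTIGHT
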